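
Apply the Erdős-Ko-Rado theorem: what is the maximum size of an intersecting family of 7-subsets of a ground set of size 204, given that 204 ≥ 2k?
max |F| = C(203, 6) = 90210944670

The Erdős-Ko-Rado theorem states: for n ≥ 2k, an intersecting family of k-subsets of an n-element set has size at most C(n − 1, k − 1), with equality for 'star' families {A ⊆ [n] : |A| = k, i ∈ A} (fix an element i). For n = 204, k = 7: C(203, 6) = 90210944670.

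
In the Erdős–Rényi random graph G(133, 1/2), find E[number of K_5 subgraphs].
E[# K_5] = C(133, 5) · (1/2)^C(5, 2) = 321402081 / 2^10 ≈ 313869.219727

For each 5-subset S of vertices (there are C(133, 5) = 321402081 such S), let X_S = 1 if S induces a K_5 (all C(5, 2) = 10 edges present). Then P(X_S = 1) = (1/2)^10 = 1/1024. By linearity of expectation, E[# K_5] = C(133, 5) · (1/2)^10 = 321402081 / 1024 ≈ 313869.219727.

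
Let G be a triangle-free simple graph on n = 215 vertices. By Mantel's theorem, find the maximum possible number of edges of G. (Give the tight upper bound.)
ex(215, K_3) = ⌊215^2/4⌋ = 11556

Mantel (1907): a triangle-free graph on n vertices has at most ⌊n^2/4⌋ edges, with equality for the complete bipartite graph K_{⌊n/2⌋, ⌈n/2⌉}. For n = 215: ⌊215^2/4⌋ = ⌊46225/4⌋ = 11556. The extremal graph is K_{107, 108}, which has 107·108 = 11556 edges.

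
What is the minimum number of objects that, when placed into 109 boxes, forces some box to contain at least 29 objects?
n = (29 − 1)·109 + 1 = 3053

By the generalised pigeonhole principle, to guarantee some box contains ≥ r objects we need more than (r − 1) · k objects total. Threshold: n = (r − 1) · k + 1. With r = 29 and k = 109: n = 28 · 109 + 1 = 3052 + 1 = 3053. For n = 3052 = 28 · 109, we can put exactly 28 objects in every box, avoiding 29 in any single one — so 3053 is tight.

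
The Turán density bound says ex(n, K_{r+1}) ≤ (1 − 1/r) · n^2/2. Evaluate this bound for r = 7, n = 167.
Turán density bound = (6/7) · 167^2/2 = 83667/7 ≈ 11952.4286

Turán's theorem: ex(n, K_{r+1}) is achieved by the complete r-partite Turán graph T(n, r) with parts as balanced as possible, and is at most (1 − 1/r) · n^2/2. For r = 7, n = 167: the density bound is (6/7) · 27889/2 = 83667/7 ≈ 11952.4286. The integer-valued extremum is e(T(167, 7)) = 11952, which is strictly less than the density bound 83667/7 since 7 ∤ 167 (the parts of T(167, 7) cannot all be equal).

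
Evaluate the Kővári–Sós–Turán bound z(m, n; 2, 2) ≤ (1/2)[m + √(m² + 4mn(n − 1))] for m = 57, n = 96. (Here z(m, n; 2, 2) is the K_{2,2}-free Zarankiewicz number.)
z(57, 96; 2, 2) ≤ (1/2)[57 + √(57² + 4·57·96·95)] = (1/2)[57 + √2082609] = 750.0624

Kővári–Sós–Turán: let r_1, ..., r_57 be the row sums and z = Σ r_i the total number of 1s. Each pair of columns can share at most one row with both entries 1 (else a 2×2 all-ones block appears), so Σ_i C(r_i, 2) ≤ C(96, 2) = 4560. By convexity Σ_i C(r_i, 2) ≥ 57·C(z/57, 2) = z(z − 57)/(2·57), giving z² − 57z − 57·96·95 ≤ 0 and hence z ≤ (1/2)[57 + √(3249 + 4·519840)] = (1/2)[57 + √2082609] ≈ (1/2)(57 + 1443.1247) = 750.0624.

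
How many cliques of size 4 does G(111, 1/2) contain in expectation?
E[# K_4] = C(111, 4) · (1/2)^C(4, 2) = 5989005 / 2^6 = 93578.203125

For each 4-subset S of vertices (there are C(111, 4) = 5989005 such S), let X_S = 1 if S induces a K_4 (all C(4, 2) = 6 edges present). Then P(X_S = 1) = (1/2)^6 = 1/64. By linearity of expectation, E[# K_4] = C(111, 4) · (1/2)^6 = 5989005 / 64 = 93578.203125.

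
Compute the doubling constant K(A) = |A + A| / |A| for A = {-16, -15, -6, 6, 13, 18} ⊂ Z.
K = |A + A| / |A| = 20/6 = 10/3

Enumerate A + A = {a + b : a, b ∈ A}. With |A| = 6, there are |A|^2 = 36 ordered sum pairs; collecting distinct values, A + A = {-32, -31, -30, -22, -21, -12, -10, -9, -3, -2, 0, 2, 3, 7, 12, 19, 24, 26, 31, 36}, so |A + A| = 20. Thus K = 20/6 = 10/3. For comparison, the minimum possible |A + A| over all 6-element sets is 2·6 − 1 = 11 (so min K = 11/6), attained only by arithmetic progressions.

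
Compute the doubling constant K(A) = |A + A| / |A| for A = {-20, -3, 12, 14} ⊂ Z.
K = |A + A| / |A| = 9/4

Enumerate A + A = {a + b : a, b ∈ A}. With |A| = 4, there are |A|^2 = 16 ordered sum pairs; collecting distinct values, A + A = {-40, -23, -8, -6, 9, 11, 24, 26, 28}, so |A + A| = 9. Thus K = 9/4. For comparison, the minimum possible |A + A| over all 4-element sets is 2·4 − 1 = 7 (so min K = 7/4), attained only by arithmetic progressions.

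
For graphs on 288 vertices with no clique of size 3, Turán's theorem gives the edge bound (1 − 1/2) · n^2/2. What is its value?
Turán density bound = (1/2) · 288^2/2 = 20736

Turán's theorem: ex(n, K_{r+1}) is achieved by the complete r-partite Turán graph T(n, r) with parts as balanced as possible, and is at most (1 − 1/r) · n^2/2. For r = 2, n = 288: the density bound is (1/2) · 82944/2 = 20736. Since 2 ∣ 288, the Turán graph T(288, 2) has parts of equal size 144, and its edge count e(T(288, 2)) = 20736 attains the density bound exactly.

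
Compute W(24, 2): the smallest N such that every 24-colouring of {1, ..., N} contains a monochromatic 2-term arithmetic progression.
W(24, 2) = 24 + 1 = 25

A 2-term AP is any pair of integers, so a monochromatic 2-AP exists iff some colour is used at least twice. With 24 colours, the colouring i ↦ i on {1, ..., 24} uses each colour once, avoiding any monochromatic pair, so W(24, 2) > 24. For {1, ..., 25}, pigeonhole forces two integers of the same colour, which form a monochromatic 2-AP. Hence W(24, 2) = 25.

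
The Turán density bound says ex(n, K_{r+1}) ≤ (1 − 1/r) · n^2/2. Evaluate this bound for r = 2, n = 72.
Turán density bound = (1/2) · 72^2/2 = 1296

Turán's theorem: ex(n, K_{r+1}) is achieved by the complete r-partite Turán graph T(n, r) with parts as balanced as possible, and is at most (1 − 1/r) · n^2/2. For r = 2, n = 72: the density bound is (1/2) · 5184/2 = 1296. Since 2 ∣ 72, the Turán graph T(72, 2) has parts of equal size 36, and its edge count e(T(72, 2)) = 1296 attains the density bound exactly.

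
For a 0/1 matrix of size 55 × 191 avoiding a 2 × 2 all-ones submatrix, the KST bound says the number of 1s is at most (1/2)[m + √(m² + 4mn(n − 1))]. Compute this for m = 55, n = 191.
z(55, 191; 2, 2) ≤ (1/2)[55 + √(55² + 4·55·191·190)] = (1/2)[55 + √7986825] = 1440.5486

Kővári–Sós–Turán: let r_1, ..., r_55 be the row sums and z = Σ r_i the total number of 1s. Each pair of columns can share at most one row with both entries 1 (else a 2×2 all-ones block appears), so Σ_i C(r_i, 2) ≤ C(191, 2) = 18145. By convexity Σ_i C(r_i, 2) ≥ 55·C(z/55, 2) = z(z − 55)/(2·55), giving z² − 55z − 55·191·190 ≤ 0 and hence z ≤ (1/2)[55 + √(3025 + 4·1995950)] = (1/2)[55 + √7986825] ≈ (1/2)(55 + 2826.0971) = 1440.5486.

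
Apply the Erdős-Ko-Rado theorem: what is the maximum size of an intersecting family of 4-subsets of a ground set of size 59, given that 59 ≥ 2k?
max |F| = C(58, 3) = 30856

Erdős-Ko-Rado (1961): when n ≥ 2k, max |F| = C(n−1, k−1). The bound is attained by the star {A : i ∈ A} for any fixed i ∈ [n]. Here C(59−1, 4−1) = C(58, 3) = 30856.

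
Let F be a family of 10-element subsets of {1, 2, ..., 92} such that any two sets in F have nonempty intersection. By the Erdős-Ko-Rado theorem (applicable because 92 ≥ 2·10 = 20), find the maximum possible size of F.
max |F| = C(91, 9) = 783768050065

The Erdős-Ko-Rado theorem states: for n ≥ 2k, an intersecting family of k-subsets of an n-element set has size at most C(n − 1, k − 1), with equality for 'star' families {A ⊆ [n] : |A| = k, i ∈ A} (fix an element i). For n = 92, k = 10: C(91, 9) = 783768050065.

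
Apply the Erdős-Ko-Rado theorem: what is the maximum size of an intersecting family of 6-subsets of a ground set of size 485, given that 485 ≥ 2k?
max |F| = C(484, 5) = 216792672096

The Erdős-Ko-Rado theorem states: for n ≥ 2k, an intersecting family of k-subsets of an n-element set has size at most C(n − 1, k − 1), with equality for 'star' families {A ⊆ [n] : |A| = k, i ∈ A} (fix an element i). For n = 485, k = 6: C(484, 5) = 216792672096.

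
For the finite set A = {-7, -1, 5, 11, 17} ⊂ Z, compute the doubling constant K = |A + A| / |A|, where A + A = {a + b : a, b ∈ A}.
K = |A + A| / |A| = 9/5

Enumerate A + A = {a + b : a, b ∈ A}. With |A| = 5, there are |A|^2 = 25 ordered sum pairs; collecting distinct values, A + A = {-14, -8, -2, 4, 10, 16, 22, 28, 34}, so |A + A| = 9. Thus K = 9/5. Here |A + A| = 2|A| − 1 = 9, the minimum possible — so K = 9/5 is minimal, which holds iff A is an arithmetic progression.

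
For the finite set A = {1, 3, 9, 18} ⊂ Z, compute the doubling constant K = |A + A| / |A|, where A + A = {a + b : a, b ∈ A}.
K = |A + A| / |A| = 10/4 = 5/2

Enumerate A + A = {a + b : a, b ∈ A}. With |A| = 4, there are |A|^2 = 16 ordered sum pairs; collecting distinct values, A + A = {2, 4, 6, 10, 12, 18, 19, 21, 27, 36}, so |A + A| = 10. Thus K = 10/4 = 5/2. For comparison, the minimum possible |A + A| over all 4-element sets is 2·4 − 1 = 7 (so min K = 7/4), attained only by arithmetic progressions.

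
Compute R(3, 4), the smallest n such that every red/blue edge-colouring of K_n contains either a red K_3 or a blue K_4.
R(3, 4) = 9

Lower bound: an explicit 2-colouring of K_{8} (typically a Paley-type or other structured construction) avoids a red K_3 and a blue K_4, showing R(3, 4) > 8.
Upper bound: the Erdős–Szekeres recurrence R(r, t') ≤ R(r−1, t') + R(r, t'−1) (with the −1 refinement when both summands are even) yields R(3, 4) ≤ 9.
Hence R(3, 4) = 9.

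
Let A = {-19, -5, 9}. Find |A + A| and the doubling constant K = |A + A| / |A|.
K = |A + A| / |A| = 5/3

Enumerate A + A = {a + b : a, b ∈ A}. With |A| = 3, there are |A|^2 = 9 ordered sum pairs; collecting distinct values, A + A = {-38, -24, -10, 4, 18}, so |A + A| = 5. Thus K = 5/3. Here |A + A| = 2|A| − 1 = 5, the minimum possible — so K = 5/3 is minimal, which holds iff A is an arithmetic progression.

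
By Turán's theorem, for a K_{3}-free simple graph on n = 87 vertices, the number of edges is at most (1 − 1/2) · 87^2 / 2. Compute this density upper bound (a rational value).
Turán density bound = (1/2) · 87^2/2 = 7569/4 ≈ 1892.25

Turán's theorem: ex(n, K_{r+1}) is achieved by the complete r-partite Turán graph T(n, r) with parts as balanced as possible, and is at most (1 − 1/r) · n^2/2. For r = 2, n = 87: the density bound is (1/2) · 7569/2 = 7569/4 ≈ 1892.25. The integer-valued extremum is e(T(87, 2)) = 1892, which is strictly less than the density bound 7569/4 since 2 ∤ 87 (the parts of T(87, 2) cannot all be equal).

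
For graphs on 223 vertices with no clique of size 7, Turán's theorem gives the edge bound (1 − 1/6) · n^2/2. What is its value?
Turán density bound = (5/6) · 223^2/2 = 248645/12 ≈ 20720.4167

Turán's theorem: ex(n, K_{r+1}) is achieved by the complete r-partite Turán graph T(n, r) with parts as balanced as possible, and is at most (1 − 1/r) · n^2/2. For r = 6, n = 223: the density bound is (5/6) · 49729/2 = 248645/12 ≈ 20720.4167. The integer-valued extremum is e(T(223, 6)) = 20720, which is strictly less than the density bound 248645/12 since 6 ∤ 223 (the parts of T(223, 6) cannot all be equal).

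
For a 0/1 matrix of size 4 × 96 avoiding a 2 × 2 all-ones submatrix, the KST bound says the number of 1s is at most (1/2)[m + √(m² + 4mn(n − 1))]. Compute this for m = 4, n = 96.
z(4, 96; 2, 2) ≤ (1/2)[4 + √(4² + 4·4·96·95)] = (1/2)[4 + √145936] = 193.0079

Kővári–Sós–Turán: let r_1, ..., r_4 be the row sums and z = Σ r_i the total number of 1s. Each pair of columns can share at most one row with both entries 1 (else a 2×2 all-ones block appears), so Σ_i C(r_i, 2) ≤ C(96, 2) = 4560. By convexity Σ_i C(r_i, 2) ≥ 4·C(z/4, 2) = z(z − 4)/(2·4), giving z² − 4z − 4·96·95 ≤ 0 and hence z ≤ (1/2)[4 + √(16 + 4·36480)] = (1/2)[4 + √145936] ≈ (1/2)(4 + 382.0157) = 193.0079.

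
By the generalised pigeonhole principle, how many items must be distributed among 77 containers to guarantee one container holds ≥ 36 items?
n = (36 − 1)·77 + 1 = 2696

By the generalised pigeonhole principle, to guarantee some box contains ≥ r objects we need more than (r − 1) · k objects total. Threshold: n = (r − 1) · k + 1. With r = 36 and k = 77: n = 35 · 77 + 1 = 2695 + 1 = 2696. For n = 2695 = 35 · 77, we can put exactly 35 objects in every box, avoiding 36 in any single one — so 2696 is tight.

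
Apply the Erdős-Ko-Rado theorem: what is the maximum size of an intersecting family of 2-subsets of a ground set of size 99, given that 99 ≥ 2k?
max |F| = C(98, 1) = 98

The Erdős-Ko-Rado theorem states: for n ≥ 2k, an intersecting family of k-subsets of an n-element set has size at most C(n − 1, k − 1), with equality for 'star' families {A ⊆ [n] : |A| = k, i ∈ A} (fix an element i). For n = 99, k = 2: C(98, 1) = 98.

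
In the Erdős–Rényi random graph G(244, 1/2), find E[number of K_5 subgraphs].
E[# K_5] = C(244, 5) · (1/2)^C(5, 2) = 6916056048 / 2^10 = 432253503/64 = 6753960.984375

For each 5-subset S of vertices (there are C(244, 5) = 6916056048 such S), let X_S = 1 if S induces a K_5 (all C(5, 2) = 10 edges present). Then P(X_S = 1) = (1/2)^10 = 1/1024. By linearity of expectation, E[# K_5] = C(244, 5) · (1/2)^10 = 6916056048 / 1024 = 432253503/64 = 6753960.984375.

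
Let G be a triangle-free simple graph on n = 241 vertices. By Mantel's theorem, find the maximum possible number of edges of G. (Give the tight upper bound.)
ex(241, K_3) = ⌊241^2/4⌋ = 14520

Mantel (1907): a triangle-free graph on n vertices has at most ⌊n^2/4⌋ edges, with equality for the complete bipartite graph K_{⌊n/2⌋, ⌈n/2⌉}. For n = 241: ⌊241^2/4⌋ = ⌊58081/4⌋ = 14520. The extremal graph is K_{120, 121}, which has 120·121 = 14520 edges.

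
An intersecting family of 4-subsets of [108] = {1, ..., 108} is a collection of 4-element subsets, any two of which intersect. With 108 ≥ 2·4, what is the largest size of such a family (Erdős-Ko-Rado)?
max |F| = C(107, 3) = 198485

Erdős-Ko-Rado (1961): when n ≥ 2k, max |F| = C(n−1, k−1). The bound is attained by the star {A : i ∈ A} for any fixed i ∈ [n]. Here C(108−1, 4−1) = C(107, 3) = 198485.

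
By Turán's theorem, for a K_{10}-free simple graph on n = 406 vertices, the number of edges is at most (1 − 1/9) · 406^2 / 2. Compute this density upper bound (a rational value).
Turán density bound = (8/9) · 406^2/2 = 659344/9 ≈ 73260.4444

Turán's theorem: ex(n, K_{r+1}) is achieved by the complete r-partite Turán graph T(n, r) with parts as balanced as possible, and is at most (1 − 1/r) · n^2/2. For r = 9, n = 406: the density bound is (8/9) · 164836/2 = 659344/9 ≈ 73260.4444. The integer-valued extremum is e(T(406, 9)) = 73260, which is strictly less than the density bound 659344/9 since 9 ∤ 406 (the parts of T(406, 9) cannot all be equal).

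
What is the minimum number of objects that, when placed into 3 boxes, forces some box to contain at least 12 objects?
n = (12 − 1)·3 + 1 = 34

By the generalised pigeonhole principle, to guarantee some box contains ≥ r objects we need more than (r − 1) · k objects total. Threshold: n = (r − 1) · k + 1. With r = 12 and k = 3: n = 11 · 3 + 1 = 33 + 1 = 34. For n = 33 = 11 · 3, we can put exactly 11 objects in every box, avoiding 12 in any single one — so 34 is tight.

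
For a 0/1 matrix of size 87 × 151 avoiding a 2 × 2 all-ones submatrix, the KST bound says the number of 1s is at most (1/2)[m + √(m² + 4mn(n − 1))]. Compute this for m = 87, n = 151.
z(87, 151; 2, 2) ≤ (1/2)[87 + √(87² + 4·87·151·150)] = (1/2)[87 + √7889769] = 1447.9366

Kővári–Sós–Turán: let r_1, ..., r_87 be the row sums and z = Σ r_i the total number of 1s. Each pair of columns can share at most one row with both entries 1 (else a 2×2 all-ones block appears), so Σ_i C(r_i, 2) ≤ C(151, 2) = 11325. By convexity Σ_i C(r_i, 2) ≥ 87·C(z/87, 2) = z(z − 87)/(2·87), giving z² − 87z − 87·151·150 ≤ 0 and hence z ≤ (1/2)[87 + √(7569 + 4·1970550)] = (1/2)[87 + √7889769] ≈ (1/2)(87 + 2808.8733) = 1447.9366.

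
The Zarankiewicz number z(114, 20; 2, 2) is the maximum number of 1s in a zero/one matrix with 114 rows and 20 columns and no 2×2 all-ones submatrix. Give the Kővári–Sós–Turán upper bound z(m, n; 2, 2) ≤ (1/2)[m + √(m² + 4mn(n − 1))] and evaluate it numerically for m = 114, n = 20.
z(114, 20; 2, 2) ≤ (1/2)[114 + √(114² + 4·114·20·19)] = (1/2)[114 + √186276] = 272.7985

Kővári–Sós–Turán: let r_1, ..., r_114 be the row sums and z = Σ r_i the total number of 1s. Each pair of columns can share at most one row with both entries 1 (else a 2×2 all-ones block appears), so Σ_i C(r_i, 2) ≤ C(20, 2) = 190. By convexity Σ_i C(r_i, 2) ≥ 114·C(z/114, 2) = z(z − 114)/(2·114), giving z² − 114z − 114·20·19 ≤ 0 and hence z ≤ (1/2)[114 + √(12996 + 4·43320)] = (1/2)[114 + √186276] ≈ (1/2)(114 + 431.597) = 272.7985.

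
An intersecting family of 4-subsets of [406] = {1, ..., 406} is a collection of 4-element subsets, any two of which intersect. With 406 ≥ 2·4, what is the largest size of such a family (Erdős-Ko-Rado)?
max |F| = C(405, 3) = 10989810

The Erdős-Ko-Rado theorem states: for n ≥ 2k, an intersecting family of k-subsets of an n-element set has size at most C(n − 1, k − 1), with equality for 'star' families {A ⊆ [n] : |A| = k, i ∈ A} (fix an element i). For n = 406, k = 4: C(405, 3) = 10989810.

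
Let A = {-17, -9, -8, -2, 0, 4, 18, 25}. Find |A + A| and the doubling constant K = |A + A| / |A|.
K = |A + A| / |A| = 32/8 = 4

Enumerate A + A = {a + b : a, b ∈ A}. With |A| = 8, there are |A|^2 = 64 ordered sum pairs; collecting distinct values, A + A = {-34, -26, -25, -19, -18, -17, -16, -13, -11, -10, -9, -8, -5, -4, -2, 0, 1, 2, 4, 8, 9, 10, 16, 17, 18, 22, 23, 25, 29, 36, 43, 50}, so |A + A| = 32. Thus K = 32/8 = 4. For comparison, the minimum possible |A + A| over all 8-element sets is 2·8 − 1 = 15 (so min K = 15/8), attained only by arithmetic progressions.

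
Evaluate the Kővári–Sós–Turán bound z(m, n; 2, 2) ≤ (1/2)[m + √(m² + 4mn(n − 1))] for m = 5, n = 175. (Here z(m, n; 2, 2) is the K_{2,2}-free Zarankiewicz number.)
z(5, 175; 2, 2) ≤ (1/2)[5 + √(5² + 4·5·175·174)] = (1/2)[5 + √609025] = 392.7003

Kővári–Sós–Turán: let r_1, ..., r_5 be the row sums and z = Σ r_i the total number of 1s. Each pair of columns can share at most one row with both entries 1 (else a 2×2 all-ones block appears), so Σ_i C(r_i, 2) ≤ C(175, 2) = 15225. By convexity Σ_i C(r_i, 2) ≥ 5·C(z/5, 2) = z(z − 5)/(2·5), giving z² − 5z − 5·175·174 ≤ 0 and hence z ≤ (1/2)[5 + √(25 + 4·152250)] = (1/2)[5 + √609025] ≈ (1/2)(5 + 780.4005) = 392.7003.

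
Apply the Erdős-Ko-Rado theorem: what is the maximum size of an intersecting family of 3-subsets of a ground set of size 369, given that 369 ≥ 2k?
max |F| = C(368, 2) = 67528

Erdős-Ko-Rado (1961): when n ≥ 2k, max |F| = C(n−1, k−1). The bound is attained by the star {A : i ∈ A} for any fixed i ∈ [n]. Here C(369−1, 3−1) = C(368, 2) = 67528.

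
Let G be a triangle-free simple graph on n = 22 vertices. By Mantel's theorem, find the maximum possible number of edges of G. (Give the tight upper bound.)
ex(22, K_3) = ⌊22^2/4⌋ = 121

Mantel (1907): a triangle-free graph on n vertices has at most ⌊n^2/4⌋ edges, with equality for the complete bipartite graph K_{⌊n/2⌋, ⌈n/2⌉}. For n = 22: ⌊22^2/4⌋ = ⌊484/4⌋ = 121. The extremal graph is K_{11, 11}, which has 11·11 = 121 edges.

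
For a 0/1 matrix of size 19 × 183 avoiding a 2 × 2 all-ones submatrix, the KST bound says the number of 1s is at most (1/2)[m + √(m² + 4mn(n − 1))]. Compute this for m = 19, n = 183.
z(19, 183; 2, 2) ≤ (1/2)[19 + √(19² + 4·19·183·182)] = (1/2)[19 + √2531617] = 805.0528

Kővári–Sós–Turán: let r_1, ..., r_19 be the row sums and z = Σ r_i the total number of 1s. Each pair of columns can share at most one row with both entries 1 (else a 2×2 all-ones block appears), so Σ_i C(r_i, 2) ≤ C(183, 2) = 16653. By convexity Σ_i C(r_i, 2) ≥ 19·C(z/19, 2) = z(z − 19)/(2·19), giving z² − 19z − 19·183·182 ≤ 0 and hence z ≤ (1/2)[19 + √(361 + 4·632814)] = (1/2)[19 + √2531617] ≈ (1/2)(19 + 1591.1056) = 805.0528.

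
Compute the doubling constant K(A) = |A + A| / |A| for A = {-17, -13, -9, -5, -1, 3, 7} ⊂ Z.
K = |A + A| / |A| = 13/7

Enumerate A + A = {a + b : a, b ∈ A}. With |A| = 7, there are |A|^2 = 49 ordered sum pairs; collecting distinct values, A + A = {-34, -30, -26, -22, -18, -14, -10, -6, -2, 2, 6, 10, 14}, so |A + A| = 13. Thus K = 13/7. Here |A + A| = 2|A| − 1 = 13, the minimum possible — so K = 13/7 is minimal, which holds iff A is an arithmetic progression.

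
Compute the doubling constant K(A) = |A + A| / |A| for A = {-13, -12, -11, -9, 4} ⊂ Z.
K = |A + A| / |A| = 13/5

Enumerate A + A = {a + b : a, b ∈ A}. With |A| = 5, there are |A|^2 = 25 ordered sum pairs; collecting distinct values, A + A = {-26, -25, -24, -23, -22, -21, -20, -18, -9, -8, -7, -5, 8}, so |A + A| = 13. Thus K = 13/5. For comparison, the minimum possible |A + A| over all 5-element sets is 2·5 − 1 = 9 (so min K = 9/5), attained only by arithmetic progressions.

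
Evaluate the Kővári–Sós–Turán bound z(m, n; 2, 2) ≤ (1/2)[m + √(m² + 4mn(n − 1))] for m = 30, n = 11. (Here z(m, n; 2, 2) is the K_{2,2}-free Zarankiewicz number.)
z(30, 11; 2, 2) ≤ (1/2)[30 + √(30² + 4·30·11·10)] = (1/2)[30 + √14100] = 74.3717

Kővári–Sós–Turán: let r_1, ..., r_30 be the row sums and z = Σ r_i the total number of 1s. Each pair of columns can share at most one row with both entries 1 (else a 2×2 all-ones block appears), so Σ_i C(r_i, 2) ≤ C(11, 2) = 55. By convexity Σ_i C(r_i, 2) ≥ 30·C(z/30, 2) = z(z − 30)/(2·30), giving z² − 30z − 30·11·10 ≤ 0 and hence z ≤ (1/2)[30 + √(900 + 4·3300)] = (1/2)[30 + √14100] ≈ (1/2)(30 + 118.7434) = 74.3717.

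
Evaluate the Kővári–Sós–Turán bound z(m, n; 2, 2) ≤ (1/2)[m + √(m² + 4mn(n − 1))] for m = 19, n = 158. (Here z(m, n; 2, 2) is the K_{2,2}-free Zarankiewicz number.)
z(19, 158; 2, 2) ≤ (1/2)[19 + √(19² + 4·19·158·157)] = (1/2)[19 + √1885617] = 696.0889

Kővári–Sós–Turán: let r_1, ..., r_19 be the row sums and z = Σ r_i the total number of 1s. Each pair of columns can share at most one row with both entries 1 (else a 2×2 all-ones block appears), so Σ_i C(r_i, 2) ≤ C(158, 2) = 12403. By convexity Σ_i C(r_i, 2) ≥ 19·C(z/19, 2) = z(z − 19)/(2·19), giving z² − 19z − 19·158·157 ≤ 0 and hence z ≤ (1/2)[19 + √(361 + 4·471314)] = (1/2)[19 + √1885617] ≈ (1/2)(19 + 1373.1777) = 696.0889.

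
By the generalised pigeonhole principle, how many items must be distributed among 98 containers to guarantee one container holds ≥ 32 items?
n = (32 − 1)·98 + 1 = 3039

By the generalised pigeonhole principle, to guarantee some box contains ≥ r objects we need more than (r − 1) · k objects total. Threshold: n = (r − 1) · k + 1. With r = 32 and k = 98: n = 31 · 98 + 1 = 3038 + 1 = 3039. For n = 3038 = 31 · 98, we can put exactly 31 objects in every box, avoiding 32 in any single one — so 3039 is tight.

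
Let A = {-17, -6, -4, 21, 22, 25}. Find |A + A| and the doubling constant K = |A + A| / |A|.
K = |A + A| / |A| = 21/6 = 7/2

Enumerate A + A = {a + b : a, b ∈ A}. With |A| = 6, there are |A|^2 = 36 ordered sum pairs; collecting distinct values, A + A = {-34, -23, -21, -12, -10, -8, 4, 5, 8, 15, 16, 17, 18, 19, 21, 42, 43, 44, 46, 47, 50}, so |A + A| = 21. Thus K = 21/6 = 7/2. For comparison, the minimum possible |A + A| over all 6-element sets is 2·6 − 1 = 11 (so min K = 11/6), attained only by arithmetic progressions.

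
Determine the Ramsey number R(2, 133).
R(2, 133) = 133

R(2, k) = k for all k ≥ 2: in a 2-colouring of K_k, either some edge is red (a red K_2) or all edges are blue (a blue K_k). And K_{132} coloured all-blue has no blue K_133, so R(2, 133) > 132. Hence R(2, 133) = 133.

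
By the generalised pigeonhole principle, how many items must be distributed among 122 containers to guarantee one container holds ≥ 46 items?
n = (46 − 1)·122 + 1 = 5491

By the generalised pigeonhole principle, to guarantee some box contains ≥ r objects we need more than (r − 1) · k objects total. Threshold: n = (r − 1) · k + 1. With r = 46 and k = 122: n = 45 · 122 + 1 = 5490 + 1 = 5491. For n = 5490 = 45 · 122, we can put exactly 45 objects in every box, avoiding 46 in any single one — so 5491 is tight.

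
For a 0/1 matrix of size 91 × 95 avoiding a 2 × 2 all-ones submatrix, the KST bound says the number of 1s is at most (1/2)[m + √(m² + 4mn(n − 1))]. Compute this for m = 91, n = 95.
z(91, 95; 2, 2) ≤ (1/2)[91 + √(91² + 4·91·95·94)] = (1/2)[91 + √3258801] = 948.1075

Kővári–Sós–Turán: let r_1, ..., r_91 be the row sums and z = Σ r_i the total number of 1s. Each pair of columns can share at most one row with both entries 1 (else a 2×2 all-ones block appears), so Σ_i C(r_i, 2) ≤ C(95, 2) = 4465. By convexity Σ_i C(r_i, 2) ≥ 91·C(z/91, 2) = z(z − 91)/(2·91), giving z² − 91z − 91·95·94 ≤ 0 and hence z ≤ (1/2)[91 + √(8281 + 4·812630)] = (1/2)[91 + √3258801] ≈ (1/2)(91 + 1805.2149) = 948.1075.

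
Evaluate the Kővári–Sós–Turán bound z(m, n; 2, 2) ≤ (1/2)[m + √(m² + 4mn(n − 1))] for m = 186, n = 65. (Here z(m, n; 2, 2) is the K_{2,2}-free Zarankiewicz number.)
z(186, 65; 2, 2) ≤ (1/2)[186 + √(186² + 4·186·65·64)] = (1/2)[186 + √3129636] = 977.5389

Kővári–Sós–Turán: let r_1, ..., r_186 be the row sums and z = Σ r_i the total number of 1s. Each pair of columns can share at most one row with both entries 1 (else a 2×2 all-ones block appears), so Σ_i C(r_i, 2) ≤ C(65, 2) = 2080. By convexity Σ_i C(r_i, 2) ≥ 186·C(z/186, 2) = z(z − 186)/(2·186), giving z² − 186z − 186·65·64 ≤ 0 and hence z ≤ (1/2)[186 + √(34596 + 4·773760)] = (1/2)[186 + √3129636] ≈ (1/2)(186 + 1769.0777) = 977.5389.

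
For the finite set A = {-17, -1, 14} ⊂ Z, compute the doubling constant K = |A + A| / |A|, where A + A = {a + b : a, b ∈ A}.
K = |A + A| / |A| = 6/3 = 2

Enumerate A + A = {a + b : a, b ∈ A}. With |A| = 3, there are |A|^2 = 9 ordered sum pairs; collecting distinct values, A + A = {-34, -18, -3, -2, 13, 28}, so |A + A| = 6. Thus K = 6/3 = 2. For comparison, the minimum possible |A + A| over all 3-element sets is 2·3 − 1 = 5 (so min K = 5/3), attained only by arithmetic progressions.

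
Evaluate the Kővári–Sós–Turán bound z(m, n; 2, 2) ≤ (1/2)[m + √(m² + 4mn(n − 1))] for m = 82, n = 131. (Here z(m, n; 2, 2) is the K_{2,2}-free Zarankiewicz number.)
z(82, 131; 2, 2) ≤ (1/2)[82 + √(82² + 4·82·131·130)] = (1/2)[82 + √5592564] = 1223.4301

Kővári–Sós–Turán: let r_1, ..., r_82 be the row sums and z = Σ r_i the total number of 1s. Each pair of columns can share at most one row with both entries 1 (else a 2×2 all-ones block appears), so Σ_i C(r_i, 2) ≤ C(131, 2) = 8515. By convexity Σ_i C(r_i, 2) ≥ 82·C(z/82, 2) = z(z − 82)/(2·82), giving z² − 82z − 82·131·130 ≤ 0 and hence z ≤ (1/2)[82 + √(6724 + 4·1396460)] = (1/2)[82 + √5592564] ≈ (1/2)(82 + 2364.8602) = 1223.4301.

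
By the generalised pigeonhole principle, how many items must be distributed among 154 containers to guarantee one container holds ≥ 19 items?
n = (19 − 1)·154 + 1 = 2773

By the generalised pigeonhole principle, to guarantee some box contains ≥ r objects we need more than (r − 1) · k objects total. Threshold: n = (r − 1) · k + 1. With r = 19 and k = 154: n = 18 · 154 + 1 = 2772 + 1 = 2773. For n = 2772 = 18 · 154, we can put exactly 18 objects in every box, avoiding 19 in any single one — so 2773 is tight.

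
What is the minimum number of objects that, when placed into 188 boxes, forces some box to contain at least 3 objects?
n = (3 − 1)·188 + 1 = 377

By the generalised pigeonhole principle, to guarantee some box contains ≥ r objects we need more than (r − 1) · k objects total. Threshold: n = (r − 1) · k + 1. With r = 3 and k = 188: n = 2 · 188 + 1 = 376 + 1 = 377. For n = 376 = 2 · 188, we can put exactly 2 objects in every box, avoiding 3 in any single one — so 377 is tight.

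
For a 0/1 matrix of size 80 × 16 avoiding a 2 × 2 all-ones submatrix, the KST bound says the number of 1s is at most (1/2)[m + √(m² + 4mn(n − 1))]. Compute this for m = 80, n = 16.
z(80, 16; 2, 2) ≤ (1/2)[80 + √(80² + 4·80·16·15)] = (1/2)[80 + √83200] = 184.2221

Kővári–Sós–Turán: let r_1, ..., r_80 be the row sums and z = Σ r_i the total number of 1s. Each pair of columns can share at most one row with both entries 1 (else a 2×2 all-ones block appears), so Σ_i C(r_i, 2) ≤ C(16, 2) = 120. By convexity Σ_i C(r_i, 2) ≥ 80·C(z/80, 2) = z(z − 80)/(2·80), giving z² − 80z − 80·16·15 ≤ 0 and hence z ≤ (1/2)[80 + √(6400 + 4·19200)] = (1/2)[80 + √83200] ≈ (1/2)(80 + 288.4441) = 184.2221.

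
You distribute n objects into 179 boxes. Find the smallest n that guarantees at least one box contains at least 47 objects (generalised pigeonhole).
n = (47 − 1)·179 + 1 = 8235

By the generalised pigeonhole principle, to guarantee some box contains ≥ r objects we need more than (r − 1) · k objects total. Threshold: n = (r − 1) · k + 1. With r = 47 and k = 179: n = 46 · 179 + 1 = 8234 + 1 = 8235. For n = 8234 = 46 · 179, we can put exactly 46 objects in every box, avoiding 47 in any single one — so 8235 is tight.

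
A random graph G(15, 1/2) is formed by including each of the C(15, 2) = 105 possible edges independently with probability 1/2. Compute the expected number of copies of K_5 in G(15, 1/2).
E[# K_5] = C(15, 5) · (1/2)^C(5, 2) = 3003 / 2^10 ≈ 2.932617

For each 5-subset S of vertices (there are C(15, 5) = 3003 such S), let X_S = 1 if S induces a K_5 (all C(5, 2) = 10 edges present). Then P(X_S = 1) = (1/2)^10 = 1/1024. By linearity of expectation, E[# K_5] = C(15, 5) · (1/2)^10 = 3003 / 1024 ≈ 2.932617.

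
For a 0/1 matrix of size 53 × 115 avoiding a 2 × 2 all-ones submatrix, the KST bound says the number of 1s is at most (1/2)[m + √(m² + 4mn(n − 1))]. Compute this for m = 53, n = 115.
z(53, 115; 2, 2) ≤ (1/2)[53 + √(53² + 4·53·115·114)] = (1/2)[53 + √2782129] = 860.4858

Kővári–Sós–Turán: let r_1, ..., r_53 be the row sums and z = Σ r_i the total number of 1s. Each pair of columns can share at most one row with both entries 1 (else a 2×2 all-ones block appears), so Σ_i C(r_i, 2) ≤ C(115, 2) = 6555. By convexity Σ_i C(r_i, 2) ≥ 53·C(z/53, 2) = z(z − 53)/(2·53), giving z² − 53z − 53·115·114 ≤ 0 and hence z ≤ (1/2)[53 + √(2809 + 4·694830)] = (1/2)[53 + √2782129] ≈ (1/2)(53 + 1667.9715) = 860.4858.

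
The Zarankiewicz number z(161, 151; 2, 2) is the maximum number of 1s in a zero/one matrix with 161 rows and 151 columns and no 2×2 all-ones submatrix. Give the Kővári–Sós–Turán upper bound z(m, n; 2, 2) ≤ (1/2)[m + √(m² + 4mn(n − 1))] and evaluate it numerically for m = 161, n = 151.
z(161, 151; 2, 2) ≤ (1/2)[161 + √(161² + 4·161·151·150)] = (1/2)[161 + √14612521] = 1991.8164

Kővári–Sós–Turán: let r_1, ..., r_161 be the row sums and z = Σ r_i the total number of 1s. Each pair of columns can share at most one row with both entries 1 (else a 2×2 all-ones block appears), so Σ_i C(r_i, 2) ≤ C(151, 2) = 11325. By convexity Σ_i C(r_i, 2) ≥ 161·C(z/161, 2) = z(z − 161)/(2·161), giving z² − 161z − 161·151·150 ≤ 0 and hence z ≤ (1/2)[161 + √(25921 + 4·3646650)] = (1/2)[161 + √14612521] ≈ (1/2)(161 + 3822.6327) = 1991.8164.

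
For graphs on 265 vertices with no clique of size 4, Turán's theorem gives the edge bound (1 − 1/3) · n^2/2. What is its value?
Turán density bound = (2/3) · 265^2/2 = 70225/3 ≈ 23408.3333

Turán's theorem: ex(n, K_{r+1}) is achieved by the complete r-partite Turán graph T(n, r) with parts as balanced as possible, and is at most (1 − 1/r) · n^2/2. For r = 3, n = 265: the density bound is (2/3) · 70225/2 = 70225/3 ≈ 23408.3333. The integer-valued extremum is e(T(265, 3)) = 23408, which is strictly less than the density bound 70225/3 since 3 ∤ 265 (the parts of T(265, 3) cannot all be equal).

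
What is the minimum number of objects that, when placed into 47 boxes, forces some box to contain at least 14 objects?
n = (14 − 1)·47 + 1 = 612

By the generalised pigeonhole principle, to guarantee some box contains ≥ r objects we need more than (r − 1) · k objects total. Threshold: n = (r − 1) · k + 1. With r = 14 and k = 47: n = 13 · 47 + 1 = 611 + 1 = 612. For n = 611 = 13 · 47, we can put exactly 13 objects in every box, avoiding 14 in any single one — so 612 is tight.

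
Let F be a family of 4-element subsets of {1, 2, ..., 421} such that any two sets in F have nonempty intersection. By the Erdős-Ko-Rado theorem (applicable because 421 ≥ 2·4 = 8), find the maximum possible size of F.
max |F| = C(420, 3) = 12259940

Erdős-Ko-Rado (1961): when n ≥ 2k, max |F| = C(n−1, k−1). The bound is attained by the star {A : i ∈ A} for any fixed i ∈ [n]. Here C(421−1, 4−1) = C(420, 3) = 12259940.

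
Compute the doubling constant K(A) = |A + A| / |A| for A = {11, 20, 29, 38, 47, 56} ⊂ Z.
K = |A + A| / |A| = 11/6

Enumerate A + A = {a + b : a, b ∈ A}. With |A| = 6, there are |A|^2 = 36 ordered sum pairs; collecting distinct values, A + A = {22, 31, 40, 49, 58, 67, 76, 85, 94, 103, 112}, so |A + A| = 11. Thus K = 11/6. Here |A + A| = 2|A| − 1 = 11, the minimum possible — so K = 11/6 is minimal, which holds iff A is an arithmetic progression.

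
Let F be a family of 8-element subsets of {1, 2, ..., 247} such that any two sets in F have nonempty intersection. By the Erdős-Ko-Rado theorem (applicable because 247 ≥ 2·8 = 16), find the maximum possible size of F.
max |F| = C(246, 7) = 9924540428880

Erdős-Ko-Rado (1961): when n ≥ 2k, max |F| = C(n−1, k−1). The bound is attained by the star {A : i ∈ A} for any fixed i ∈ [n]. Here C(247−1, 8−1) = C(246, 7) = 9924540428880.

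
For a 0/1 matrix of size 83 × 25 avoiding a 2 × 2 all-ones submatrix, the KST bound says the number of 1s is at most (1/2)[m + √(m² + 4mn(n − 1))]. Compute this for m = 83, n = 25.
z(83, 25; 2, 2) ≤ (1/2)[83 + √(83² + 4·83·25·24)] = (1/2)[83 + √206089] = 268.4851

Kővári–Sós–Turán: let r_1, ..., r_83 be the row sums and z = Σ r_i the total number of 1s. Each pair of columns can share at most one row with both entries 1 (else a 2×2 all-ones block appears), so Σ_i C(r_i, 2) ≤ C(25, 2) = 300. By convexity Σ_i C(r_i, 2) ≥ 83·C(z/83, 2) = z(z − 83)/(2·83), giving z² − 83z − 83·25·24 ≤ 0 and hence z ≤ (1/2)[83 + √(6889 + 4·49800)] = (1/2)[83 + √206089] ≈ (1/2)(83 + 453.9703) = 268.4851.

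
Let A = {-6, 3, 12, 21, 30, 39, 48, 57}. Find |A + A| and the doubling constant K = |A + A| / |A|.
K = |A + A| / |A| = 15/8

Enumerate A + A = {a + b : a, b ∈ A}. With |A| = 8, there are |A|^2 = 64 ordered sum pairs; collecting distinct values, A + A = {-12, -3, 6, 15, 24, 33, 42, 51, 60, 69, 78, 87, 96, 105, 114}, so |A + A| = 15. Thus K = 15/8. Here |A + A| = 2|A| − 1 = 15, the minimum possible — so K = 15/8 is minimal, which holds iff A is an arithmetic progression.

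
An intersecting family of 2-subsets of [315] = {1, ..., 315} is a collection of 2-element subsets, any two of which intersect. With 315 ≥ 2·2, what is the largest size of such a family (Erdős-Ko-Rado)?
max |F| = C(314, 1) = 314

The Erdős-Ko-Rado theorem states: for n ≥ 2k, an intersecting family of k-subsets of an n-element set has size at most C(n − 1, k − 1), with equality for 'star' families {A ⊆ [n] : |A| = k, i ∈ A} (fix an element i). For n = 315, k = 2: C(314, 1) = 314.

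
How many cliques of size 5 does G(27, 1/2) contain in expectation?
E[# K_5] = C(27, 5) · (1/2)^C(5, 2) = 80730 / 2^10 = 40365/512 ≈ 78.837891

For each 5-subset S of vertices (there are C(27, 5) = 80730 such S), let X_S = 1 if S induces a K_5 (all C(5, 2) = 10 edges present). Then P(X_S = 1) = (1/2)^10 = 1/1024. By linearity of expectation, E[# K_5] = C(27, 5) · (1/2)^10 = 80730 / 1024 = 40365/512 ≈ 78.837891.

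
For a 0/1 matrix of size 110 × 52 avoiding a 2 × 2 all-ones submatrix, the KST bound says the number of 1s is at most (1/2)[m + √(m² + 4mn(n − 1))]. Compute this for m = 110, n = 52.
z(110, 52; 2, 2) ≤ (1/2)[110 + √(110² + 4·110·52·51)] = (1/2)[110 + √1178980] = 597.9042

Kővári–Sós–Turán: let r_1, ..., r_110 be the row sums and z = Σ r_i the total number of 1s. Each pair of columns can share at most one row with both entries 1 (else a 2×2 all-ones block appears), so Σ_i C(r_i, 2) ≤ C(52, 2) = 1326. By convexity Σ_i C(r_i, 2) ≥ 110·C(z/110, 2) = z(z − 110)/(2·110), giving z² − 110z − 110·52·51 ≤ 0 and hence z ≤ (1/2)[110 + √(12100 + 4·291720)] = (1/2)[110 + √1178980] ≈ (1/2)(110 + 1085.8085) = 597.9042.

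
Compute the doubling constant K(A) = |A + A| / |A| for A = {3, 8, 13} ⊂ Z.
K = |A + A| / |A| = 5/3

Enumerate A + A = {a + b : a, b ∈ A}. With |A| = 3, there are |A|^2 = 9 ordered sum pairs; collecting distinct values, A + A = {6, 11, 16, 21, 26}, so |A + A| = 5. Thus K = 5/3. Here |A + A| = 2|A| − 1 = 5, the minimum possible — so K = 5/3 is minimal, which holds iff A is an arithmetic progression.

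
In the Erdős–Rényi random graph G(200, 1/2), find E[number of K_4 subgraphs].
E[# K_4] = C(200, 4) · (1/2)^C(4, 2) = 64684950 / 2^6 = 32342475/32 = 1010702.34375

For each 4-subset S of vertices (there are C(200, 4) = 64684950 such S), let X_S = 1 if S induces a K_4 (all C(4, 2) = 6 edges present). Then P(X_S = 1) = (1/2)^6 = 1/64. By linearity of expectation, E[# K_4] = C(200, 4) · (1/2)^6 = 64684950 / 64 = 32342475/32 = 1010702.34375.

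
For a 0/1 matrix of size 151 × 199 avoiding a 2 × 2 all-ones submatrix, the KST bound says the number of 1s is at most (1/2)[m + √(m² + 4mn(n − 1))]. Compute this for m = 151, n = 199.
z(151, 199; 2, 2) ≤ (1/2)[151 + √(151² + 4·151·199·198)] = (1/2)[151 + √23821609] = 2515.8693

Kővári–Sós–Turán: let r_1, ..., r_151 be the row sums and z = Σ r_i the total number of 1s. Each pair of columns can share at most one row with both entries 1 (else a 2×2 all-ones block appears), so Σ_i C(r_i, 2) ≤ C(199, 2) = 19701. By convexity Σ_i C(r_i, 2) ≥ 151·C(z/151, 2) = z(z − 151)/(2·151), giving z² − 151z − 151·199·198 ≤ 0 and hence z ≤ (1/2)[151 + √(22801 + 4·5949702)] = (1/2)[151 + √23821609] ≈ (1/2)(151 + 4880.7386) = 2515.8693.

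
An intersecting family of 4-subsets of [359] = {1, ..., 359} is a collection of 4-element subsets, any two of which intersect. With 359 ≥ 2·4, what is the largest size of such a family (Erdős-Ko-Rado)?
max |F| = C(358, 3) = 7583156

Erdős-Ko-Rado (1961): when n ≥ 2k, max |F| = C(n−1, k−1). The bound is attained by the star {A : i ∈ A} for any fixed i ∈ [n]. Here C(359−1, 4−1) = C(358, 3) = 7583156.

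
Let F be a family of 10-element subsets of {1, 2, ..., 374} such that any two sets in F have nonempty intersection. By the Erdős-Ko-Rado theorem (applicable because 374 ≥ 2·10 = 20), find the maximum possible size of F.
max |F| = C(373, 9) = 349444791310187990

Erdős-Ko-Rado (1961): when n ≥ 2k, max |F| = C(n−1, k−1). The bound is attained by the star {A : i ∈ A} for any fixed i ∈ [n]. Here C(374−1, 10−1) = C(373, 9) = 349444791310187990.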